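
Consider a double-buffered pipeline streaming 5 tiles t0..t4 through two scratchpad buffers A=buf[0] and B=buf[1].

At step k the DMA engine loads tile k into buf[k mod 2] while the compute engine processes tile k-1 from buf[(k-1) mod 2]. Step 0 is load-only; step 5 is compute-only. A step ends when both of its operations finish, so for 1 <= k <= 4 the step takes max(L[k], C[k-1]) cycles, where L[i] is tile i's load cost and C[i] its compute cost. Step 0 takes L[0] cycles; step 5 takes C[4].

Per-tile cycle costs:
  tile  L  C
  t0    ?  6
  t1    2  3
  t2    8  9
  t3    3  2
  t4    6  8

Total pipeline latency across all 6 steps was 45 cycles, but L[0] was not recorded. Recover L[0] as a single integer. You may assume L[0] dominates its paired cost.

step 0 | dur = L[0]=? = L[0]  (unknown; binding)
step 1 | dur = max(L[1]=2, C[0]=6) = 6
step 2 | dur = max(L[2]=8, C[1]=3) = 8
step 3 | dur = max(L[3]=3, C[2]=9) = 9
step 4 | dur = max(L[4]=6, C[3]=2) = 6
step 5 | dur = C[4]=8 = 8
sum of known step durations = 37
dur[0] = total - known = 45 - 37 = 8
L[0] is the binding max in step 0, so L[0] = dur[0] = 8

L[0] = 8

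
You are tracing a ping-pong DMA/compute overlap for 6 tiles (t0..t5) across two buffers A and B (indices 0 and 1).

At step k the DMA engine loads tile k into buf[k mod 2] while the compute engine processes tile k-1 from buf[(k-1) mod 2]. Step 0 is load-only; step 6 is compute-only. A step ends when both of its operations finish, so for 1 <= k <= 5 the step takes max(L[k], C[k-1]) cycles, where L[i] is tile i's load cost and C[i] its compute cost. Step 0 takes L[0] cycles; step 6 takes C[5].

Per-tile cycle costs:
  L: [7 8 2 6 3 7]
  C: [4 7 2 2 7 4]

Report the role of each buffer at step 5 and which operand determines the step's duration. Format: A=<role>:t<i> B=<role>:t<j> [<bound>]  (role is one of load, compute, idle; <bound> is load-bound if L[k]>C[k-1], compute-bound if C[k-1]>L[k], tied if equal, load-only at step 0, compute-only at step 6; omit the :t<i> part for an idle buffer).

step 0: L[0]=7 → dur=7, Σ=7 | A=load:t0 B=idle [load-only]
step 1: L[1]=8 C[0]=4 → dur=8, Σ=15 | A=compute:t0 B=load:t1 [load-bound]
step 2: L[2]=2 C[1]=7 → dur=7, Σ=22 | A=load:t2 B=compute:t1 [compute-bound]
step 3: L[3]=6 C[2]=2 → dur=6, Σ=28 | A=compute:t2 B=load:t3 [load-bound]
step 4: L[4]=3 C[3]=2 → dur=3, Σ=31 | A=load:t4 B=compute:t3 [load-bound]
step 5: L[5]=7 C[4]=7 → dur=7, Σ=38 | A=compute:t4 B=load:t5 [tied]
step 6: C[5]=4 → dur=4, Σ=42 | A=idle B=compute:t5 [compute-only]

step 5: A=compute:t4 B=load:t5 [tied]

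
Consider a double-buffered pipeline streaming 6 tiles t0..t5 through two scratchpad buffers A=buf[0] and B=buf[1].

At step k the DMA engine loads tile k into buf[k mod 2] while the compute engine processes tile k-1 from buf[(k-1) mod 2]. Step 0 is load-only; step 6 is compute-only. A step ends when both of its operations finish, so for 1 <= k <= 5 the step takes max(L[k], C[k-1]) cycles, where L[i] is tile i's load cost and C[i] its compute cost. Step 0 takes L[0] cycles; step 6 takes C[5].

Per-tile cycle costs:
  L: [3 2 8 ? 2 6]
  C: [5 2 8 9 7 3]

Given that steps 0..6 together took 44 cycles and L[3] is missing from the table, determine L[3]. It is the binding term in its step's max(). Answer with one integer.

step 0 → dur = L[0]=3 = 3
step 1 → dur = max(L[1]=2, C[0]=5) = 5
step 2 → dur = max(L[2]=8, C[1]=2) = 8
step 3 → dur = max(L[3]=?, C[2]=8) = L[3]  (unknown; binding)
step 4 → dur = max(L[4]=2, C[3]=9) = 9
step 5 → dur = max(L[5]=6, C[4]=7) = 7
step 6 → dur = C[5]=3 = 3
sum of known step durations = 35
dur[3] = total - known = 44 - 35 = 9
L[3] is the binding max in step 3, so L[3] = dur[3] = 9

L[3] = 9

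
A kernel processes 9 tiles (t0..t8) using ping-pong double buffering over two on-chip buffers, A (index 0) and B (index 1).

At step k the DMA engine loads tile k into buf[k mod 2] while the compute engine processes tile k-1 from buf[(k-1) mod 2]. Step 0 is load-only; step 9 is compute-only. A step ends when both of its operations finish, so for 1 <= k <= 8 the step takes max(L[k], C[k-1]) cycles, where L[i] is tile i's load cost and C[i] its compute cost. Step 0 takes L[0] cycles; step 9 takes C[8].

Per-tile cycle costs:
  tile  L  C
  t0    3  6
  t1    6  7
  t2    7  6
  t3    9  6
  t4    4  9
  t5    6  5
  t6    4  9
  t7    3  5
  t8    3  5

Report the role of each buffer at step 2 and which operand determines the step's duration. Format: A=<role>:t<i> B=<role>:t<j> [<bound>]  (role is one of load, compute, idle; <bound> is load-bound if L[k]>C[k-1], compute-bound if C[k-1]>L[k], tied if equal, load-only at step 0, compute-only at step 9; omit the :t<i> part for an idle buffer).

  0. 3=3c; end=3; A:t0 B:-
  1. max(6,6)=6c; end=9; A:t0 B:t1
  2. max(7,7)=7c; end=16; A:t2 B:t1
  3. max(9,6)=9c; end=25; A:t2 B:t3
  4. max(4,6)=6c; end=31; A:t4 B:t3
  5. max(6,9)=9c; end=40; A:t4 B:t5
  6. max(4,5)=5c; end=45; A:t6 B:t5
  7. max(3,9)=9c; end=54; A:t6 B:t7
  8. max(3,5)=5c; end=59; A:t8 B:t7
  9. 5=5c; end=64; A:t8 B:t7

step 2: A=load:t2 B=compute:t1 [tied]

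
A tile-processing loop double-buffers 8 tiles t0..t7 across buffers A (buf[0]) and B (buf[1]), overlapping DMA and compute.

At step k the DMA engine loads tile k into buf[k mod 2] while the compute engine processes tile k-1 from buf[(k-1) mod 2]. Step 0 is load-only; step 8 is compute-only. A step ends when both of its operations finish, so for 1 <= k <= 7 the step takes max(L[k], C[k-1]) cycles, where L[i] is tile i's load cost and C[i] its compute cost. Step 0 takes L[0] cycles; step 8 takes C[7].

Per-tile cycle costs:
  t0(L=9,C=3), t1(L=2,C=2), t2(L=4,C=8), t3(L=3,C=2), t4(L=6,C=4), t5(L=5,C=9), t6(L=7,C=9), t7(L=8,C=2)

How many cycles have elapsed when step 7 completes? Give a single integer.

  0. 9=9c; end=9; A:t0 B:-
  1. max(2,3)=3c; end=12; A:t0 B:t1
  2. max(4,2)=4c; end=16; A:t2 B:t1
  3. max(3,8)=8c; end=24; A:t2 B:t3
  4. max(6,2)=6c; end=30; A:t4 B:t3
  5. max(5,4)=5c; end=35; A:t4 B:t5
  6. max(7,9)=9c; end=44; A:t6 B:t5
  7. max(8,9)=9c; end=53; A:t6 B:t7
  8. 2=2c; end=55; A:t6 B:t7

end_cycle[7] = 53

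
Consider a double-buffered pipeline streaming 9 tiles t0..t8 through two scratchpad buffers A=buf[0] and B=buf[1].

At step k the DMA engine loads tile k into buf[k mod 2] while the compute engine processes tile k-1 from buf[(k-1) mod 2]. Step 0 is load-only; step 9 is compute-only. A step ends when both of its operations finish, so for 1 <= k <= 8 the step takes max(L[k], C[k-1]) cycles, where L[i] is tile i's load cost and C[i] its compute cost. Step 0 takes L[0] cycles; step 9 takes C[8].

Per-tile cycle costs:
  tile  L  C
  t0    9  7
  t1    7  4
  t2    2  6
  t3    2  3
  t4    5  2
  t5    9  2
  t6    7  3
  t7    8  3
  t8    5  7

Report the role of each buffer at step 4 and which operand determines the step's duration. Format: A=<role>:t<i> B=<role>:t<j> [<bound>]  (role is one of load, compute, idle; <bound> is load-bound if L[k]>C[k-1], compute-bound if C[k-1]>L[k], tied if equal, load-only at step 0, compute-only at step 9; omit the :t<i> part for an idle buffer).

step 0: L[0]=9 → dur=9, Σ=9 | A=load:t0 B=idle [load-only]
step 1: L[1]=7 C[0]=7 → dur=7, Σ=16 | A=compute:t0 B=load:t1 [tied]
step 2: L[2]=2 C[1]=4 → dur=4, Σ=20 | A=load:t2 B=compute:t1 [compute-bound]
step 3: L[3]=2 C[2]=6 → dur=6, Σ=26 | A=compute:t2 B=load:t3 [compute-bound]
step 4: L[4]=5 C[3]=3 → dur=5, Σ=31 | A=load:t4 B=compute:t3 [load-bound]
step 5: L[5]=9 C[4]=2 → dur=9, Σ=40 | A=compute:t4 B=load:t5 [load-bound]
step 6: L[6]=7 C[5]=2 → dur=7, Σ=47 | A=load:t6 B=compute:t5 [load-bound]
step 7: L[7]=8 C[6]=3 → dur=8, Σ=55 | A=compute:t6 B=load:t7 [load-bound]
step 8: L[8]=5 C[7]=3 → dur=5, Σ=60 | A=load:t8 B=compute:t7 [load-bound]
step 9: C[8]=7 → dur=7, Σ=67 | A=compute:t8 B=idle [compute-only]

step 4: A=load:t4 B=compute:t3 [load-bound]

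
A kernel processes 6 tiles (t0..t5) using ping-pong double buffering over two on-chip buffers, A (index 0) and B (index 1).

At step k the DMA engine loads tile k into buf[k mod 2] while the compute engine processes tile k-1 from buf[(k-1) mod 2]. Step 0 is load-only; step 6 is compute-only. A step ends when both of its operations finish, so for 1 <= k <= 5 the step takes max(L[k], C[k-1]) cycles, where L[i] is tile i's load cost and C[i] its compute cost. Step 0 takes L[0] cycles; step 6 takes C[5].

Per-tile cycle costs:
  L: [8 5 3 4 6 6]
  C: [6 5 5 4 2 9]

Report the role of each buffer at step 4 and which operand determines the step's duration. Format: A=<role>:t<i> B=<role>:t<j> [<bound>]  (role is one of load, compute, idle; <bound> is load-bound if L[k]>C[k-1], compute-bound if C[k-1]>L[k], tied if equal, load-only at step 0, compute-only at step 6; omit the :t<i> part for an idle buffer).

step 4: A=load:t4 B=compute:t3 [load-bound]

k=0 load=t0/8c comp=- wait=8 total=8
k=1 load=t1/5c comp=t0/6c wait=6 total=14
k=2 load=t2/3c comp=t1/5c wait=5 total=19
k=3 load=t3/4c comp=t2/5c wait=5 total=24
k=4 load=t4/6c comp=t3/4c wait=6 total=30
k=5 load=t5/6c comp=t4/2c wait=6 total=36
k=6 load=- comp=t5/9c wait=9 total=45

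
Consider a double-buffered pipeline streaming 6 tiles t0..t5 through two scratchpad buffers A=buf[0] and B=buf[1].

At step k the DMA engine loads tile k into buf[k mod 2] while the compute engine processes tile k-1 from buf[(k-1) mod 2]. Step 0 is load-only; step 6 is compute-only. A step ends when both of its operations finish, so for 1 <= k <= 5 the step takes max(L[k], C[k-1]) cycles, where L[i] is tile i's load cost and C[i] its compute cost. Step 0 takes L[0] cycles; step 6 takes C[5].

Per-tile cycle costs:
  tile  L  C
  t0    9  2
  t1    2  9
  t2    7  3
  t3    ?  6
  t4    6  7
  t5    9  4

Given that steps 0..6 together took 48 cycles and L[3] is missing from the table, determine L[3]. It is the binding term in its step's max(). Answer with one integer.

L[3] = 9

step 0 | dur = L[0]=9 = 9
step 1 | dur = max(L[1]=2, C[0]=2) = 2
step 2 | dur = max(L[2]=7, C[1]=9) = 9
step 3 | dur = max(L[3]=?, C[2]=3) = L[3]  (unknown; binding)
step 4 | dur = max(L[4]=6, C[3]=6) = 6
step 5 | dur = max(L[5]=9, C[4]=7) = 9
step 6 | dur = C[5]=4 = 4
sum of known step durations = 39
dur[3] = total - known = 48 - 39 = 9
L[3] is the binding max in step 3, so L[3] = dur[3] = 9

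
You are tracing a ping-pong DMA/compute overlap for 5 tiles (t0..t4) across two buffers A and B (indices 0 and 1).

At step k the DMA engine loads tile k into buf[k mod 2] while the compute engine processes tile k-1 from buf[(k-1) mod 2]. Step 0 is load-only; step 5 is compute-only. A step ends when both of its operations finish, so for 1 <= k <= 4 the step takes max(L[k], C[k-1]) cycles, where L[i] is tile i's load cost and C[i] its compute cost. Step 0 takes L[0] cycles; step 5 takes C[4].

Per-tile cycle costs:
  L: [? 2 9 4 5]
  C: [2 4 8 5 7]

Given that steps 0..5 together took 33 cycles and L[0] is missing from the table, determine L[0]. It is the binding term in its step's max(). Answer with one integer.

L[0] = 2

step 0 → dur = L[0]=? = L[0]  (unknown; binding)
step 1 → dur = max(L[1]=2, C[0]=2) = 2
step 2 → dur = max(L[2]=9, C[1]=4) = 9
step 3 → dur = max(L[3]=4, C[2]=8) = 8
step 4 → dur = max(L[4]=5, C[3]=5) = 5
step 5 → dur = C[4]=7 = 7
sum of known step durations = 31
dur[0] = total - known = 33 - 31 = 2
L[0] is the binding max in step 0, so L[0] = dur[0] = 2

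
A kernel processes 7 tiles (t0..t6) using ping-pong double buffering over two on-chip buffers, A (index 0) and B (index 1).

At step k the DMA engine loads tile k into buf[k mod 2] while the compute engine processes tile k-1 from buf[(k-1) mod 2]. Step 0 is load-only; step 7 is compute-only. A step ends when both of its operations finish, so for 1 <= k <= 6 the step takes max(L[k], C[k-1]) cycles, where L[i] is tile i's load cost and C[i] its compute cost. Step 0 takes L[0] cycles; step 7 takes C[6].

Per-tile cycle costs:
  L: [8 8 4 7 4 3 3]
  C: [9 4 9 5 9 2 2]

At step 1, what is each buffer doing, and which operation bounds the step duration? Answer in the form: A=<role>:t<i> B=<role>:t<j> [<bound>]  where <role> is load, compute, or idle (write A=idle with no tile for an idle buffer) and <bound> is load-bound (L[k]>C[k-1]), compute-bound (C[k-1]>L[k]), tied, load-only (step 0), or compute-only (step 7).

step 0: L[0]=8 → dur=8, Σ=8 | A=load:t0 B=idle [load-only]
step 1: L[1]=8 C[0]=9 → dur=9, Σ=17 | A=compute:t0 B=load:t1 [compute-bound]
step 2: L[2]=4 C[1]=4 → dur=4, Σ=21 | A=load:t2 B=compute:t1 [tied]
step 3: L[3]=7 C[2]=9 → dur=9, Σ=30 | A=compute:t2 B=load:t3 [compute-bound]
step 4: L[4]=4 C[3]=5 → dur=5, Σ=35 | A=load:t4 B=compute:t3 [compute-bound]
step 5: L[5]=3 C[4]=9 → dur=9, Σ=44 | A=compute:t4 B=load:t5 [compute-bound]
step 6: L[6]=3 C[5]=2 → dur=3, Σ=47 | A=load:t6 B=compute:t5 [load-bound]
step 7: C[6]=2 → dur=2, Σ=49 | A=compute:t6 B=idle [compute-only]

step 1: A=compute:t0 B=load:t1 [compute-bound]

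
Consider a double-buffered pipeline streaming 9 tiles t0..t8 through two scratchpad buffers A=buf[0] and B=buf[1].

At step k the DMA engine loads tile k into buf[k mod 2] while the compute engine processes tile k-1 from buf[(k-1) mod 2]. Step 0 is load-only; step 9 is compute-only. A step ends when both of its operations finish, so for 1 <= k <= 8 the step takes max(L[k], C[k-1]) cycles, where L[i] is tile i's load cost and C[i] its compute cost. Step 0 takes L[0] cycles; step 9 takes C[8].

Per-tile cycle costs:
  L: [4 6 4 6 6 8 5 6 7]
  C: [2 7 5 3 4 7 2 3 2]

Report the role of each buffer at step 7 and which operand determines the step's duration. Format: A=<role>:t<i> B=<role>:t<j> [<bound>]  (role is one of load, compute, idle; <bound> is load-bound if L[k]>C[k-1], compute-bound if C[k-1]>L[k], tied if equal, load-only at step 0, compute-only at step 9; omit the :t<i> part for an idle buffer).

k=0 load=t0/4c comp=- wait=4 total=4
k=1 load=t1/6c comp=t0/2c wait=6 total=10
k=2 load=t2/4c comp=t1/7c wait=7 total=17
k=3 load=t3/6c comp=t2/5c wait=6 total=23
k=4 load=t4/6c comp=t3/3c wait=6 total=29
k=5 load=t5/8c comp=t4/4c wait=8 total=37
k=6 load=t6/5c comp=t5/7c wait=7 total=44
k=7 load=t7/6c comp=t6/2c wait=6 total=50
k=8 load=t8/7c comp=t7/3c wait=7 total=57
k=9 load=- comp=t8/2c wait=2 total=59

step 7: A=compute:t6 B=load:t7 [load-bound]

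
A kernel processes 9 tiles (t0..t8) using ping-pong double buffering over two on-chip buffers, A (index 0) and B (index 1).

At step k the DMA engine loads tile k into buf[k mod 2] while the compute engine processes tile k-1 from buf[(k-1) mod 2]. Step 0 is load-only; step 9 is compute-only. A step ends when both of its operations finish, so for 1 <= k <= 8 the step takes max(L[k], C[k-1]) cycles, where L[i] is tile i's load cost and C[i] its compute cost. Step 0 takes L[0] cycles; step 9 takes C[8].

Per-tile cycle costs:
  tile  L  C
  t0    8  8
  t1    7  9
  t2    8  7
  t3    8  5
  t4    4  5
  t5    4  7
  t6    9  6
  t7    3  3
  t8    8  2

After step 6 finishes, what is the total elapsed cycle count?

end_cycle[6] = 52

k=0 load=t0/8c comp=- wait=8 total=8
k=1 load=t1/7c comp=t0/8c wait=8 total=16
k=2 load=t2/8c comp=t1/9c wait=9 total=25
k=3 load=t3/8c comp=t2/7c wait=8 total=33
k=4 load=t4/4c comp=t3/5c wait=5 total=38
k=5 load=t5/4c comp=t4/5c wait=5 total=43
k=6 load=t6/9c comp=t5/7c wait=9 total=52
k=7 load=t7/3c comp=t6/6c wait=6 total=58
k=8 load=t8/8c comp=t7/3c wait=8 total=66
k=9 load=- comp=t8/2c wait=2 total=68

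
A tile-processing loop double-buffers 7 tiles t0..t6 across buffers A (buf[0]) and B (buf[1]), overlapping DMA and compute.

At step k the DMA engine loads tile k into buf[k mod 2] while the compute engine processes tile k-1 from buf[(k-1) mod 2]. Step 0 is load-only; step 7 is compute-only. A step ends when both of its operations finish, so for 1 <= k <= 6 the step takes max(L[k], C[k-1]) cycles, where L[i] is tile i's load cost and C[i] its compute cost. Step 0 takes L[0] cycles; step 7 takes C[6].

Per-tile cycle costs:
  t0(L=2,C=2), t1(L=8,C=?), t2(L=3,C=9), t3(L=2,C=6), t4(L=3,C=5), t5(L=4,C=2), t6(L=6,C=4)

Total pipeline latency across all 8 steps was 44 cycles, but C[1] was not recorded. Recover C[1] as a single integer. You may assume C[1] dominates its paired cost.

C[1] = 4

step 0 | dur = L[0]=2 = 2
step 1 | dur = max(L[1]=8, C[0]=2) = 8
step 2 | dur = max(L[2]=3, C[1]=?) = C[1]  (unknown; binding)
step 3 | dur = max(L[3]=2, C[2]=9) = 9
step 4 | dur = max(L[4]=3, C[3]=6) = 6
step 5 | dur = max(L[5]=4, C[4]=5) = 5
step 6 | dur = max(L[6]=6, C[5]=2) = 6
step 7 | dur = C[6]=4 = 4
sum of known step durations = 40
dur[2] = total - known = 44 - 40 = 4
C[1] is the binding max in step 2, so C[1] = dur[2] = 4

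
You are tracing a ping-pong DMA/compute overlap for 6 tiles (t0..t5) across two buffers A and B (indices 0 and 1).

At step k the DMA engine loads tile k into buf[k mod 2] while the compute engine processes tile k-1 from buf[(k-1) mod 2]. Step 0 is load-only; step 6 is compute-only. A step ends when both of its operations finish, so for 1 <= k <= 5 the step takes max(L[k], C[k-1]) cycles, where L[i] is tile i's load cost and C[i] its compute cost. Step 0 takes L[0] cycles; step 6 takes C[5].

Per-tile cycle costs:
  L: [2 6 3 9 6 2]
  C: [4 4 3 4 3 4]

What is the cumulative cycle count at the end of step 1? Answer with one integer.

end_cycle[1] = 8

step 0: L[0]=2 → dur=2, Σ=2 | A=load:t0 B=idle [load-only]
step 1: L[1]=6 C[0]=4 → dur=6, Σ=8 | A=compute:t0 B=load:t1 [load-bound]
step 2: L[2]=3 C[1]=4 → dur=4, Σ=12 | A=load:t2 B=compute:t1 [compute-bound]
step 3: L[3]=9 C[2]=3 → dur=9, Σ=21 | A=compute:t2 B=load:t3 [load-bound]
step 4: L[4]=6 C[3]=4 → dur=6, Σ=27 | A=load:t4 B=compute:t3 [load-bound]
step 5: L[5]=2 C[4]=3 → dur=3, Σ=30 | A=compute:t4 B=load:t5 [compute-bound]
step 6: C[5]=4 → dur=4, Σ=34 | A=idle B=compute:t5 [compute-only]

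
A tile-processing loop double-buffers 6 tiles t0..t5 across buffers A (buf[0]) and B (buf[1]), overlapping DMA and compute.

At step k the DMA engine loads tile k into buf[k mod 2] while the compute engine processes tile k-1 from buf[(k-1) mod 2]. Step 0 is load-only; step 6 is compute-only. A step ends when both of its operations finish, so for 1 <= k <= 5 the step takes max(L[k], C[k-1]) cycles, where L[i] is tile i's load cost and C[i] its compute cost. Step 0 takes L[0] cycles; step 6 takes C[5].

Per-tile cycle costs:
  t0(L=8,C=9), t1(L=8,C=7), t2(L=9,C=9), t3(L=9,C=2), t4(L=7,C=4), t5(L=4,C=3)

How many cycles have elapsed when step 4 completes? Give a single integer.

end_cycle[4] = 42

[0] DMA t0→A (8c) ∥ CU idle ⇒ 8c, clock 8
[1] DMA t1→B (8c) ∥ CU A:t0 (9c) ⇒ 9c, clock 17
[2] DMA t2→A (9c) ∥ CU B:t1 (7c) ⇒ 9c, clock 26
[3] DMA t3→B (9c) ∥ CU A:t2 (9c) ⇒ 9c, clock 35
[4] DMA t4→A (7c) ∥ CU B:t3 (2c) ⇒ 7c, clock 42
[5] DMA t5→B (4c) ∥ CU A:t4 (4c) ⇒ 4c, clock 46
[6] DMA idle ∥ CU B:t5 (3c) ⇒ 3c, clock 49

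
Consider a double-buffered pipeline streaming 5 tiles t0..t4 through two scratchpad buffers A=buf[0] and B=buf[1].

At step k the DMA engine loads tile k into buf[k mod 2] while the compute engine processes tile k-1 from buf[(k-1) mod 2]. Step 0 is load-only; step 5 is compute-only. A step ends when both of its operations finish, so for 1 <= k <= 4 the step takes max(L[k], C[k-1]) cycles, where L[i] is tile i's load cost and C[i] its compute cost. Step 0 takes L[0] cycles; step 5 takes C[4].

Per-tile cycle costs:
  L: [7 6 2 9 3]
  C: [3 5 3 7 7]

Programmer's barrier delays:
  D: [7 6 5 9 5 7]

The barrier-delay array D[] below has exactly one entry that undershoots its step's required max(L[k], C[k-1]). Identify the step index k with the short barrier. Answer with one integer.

step 0: need L[0]=7 = 7; D[0]=7 ok
step 1: need max(L[1]=6,C[0]=3) = 6; D[1]=6 ok
step 2: need max(L[2]=2,C[1]=5) = 5; D[2]=5 ok
step 3: need max(L[3]=9,C[2]=3) = 9; D[3]=9 ok
step 4: need max(L[4]=3,C[3]=7) = 7; D[4]=5 SHORT
step 5: need C[4]=7 = 7; D[5]=7 ok

hazard at step 4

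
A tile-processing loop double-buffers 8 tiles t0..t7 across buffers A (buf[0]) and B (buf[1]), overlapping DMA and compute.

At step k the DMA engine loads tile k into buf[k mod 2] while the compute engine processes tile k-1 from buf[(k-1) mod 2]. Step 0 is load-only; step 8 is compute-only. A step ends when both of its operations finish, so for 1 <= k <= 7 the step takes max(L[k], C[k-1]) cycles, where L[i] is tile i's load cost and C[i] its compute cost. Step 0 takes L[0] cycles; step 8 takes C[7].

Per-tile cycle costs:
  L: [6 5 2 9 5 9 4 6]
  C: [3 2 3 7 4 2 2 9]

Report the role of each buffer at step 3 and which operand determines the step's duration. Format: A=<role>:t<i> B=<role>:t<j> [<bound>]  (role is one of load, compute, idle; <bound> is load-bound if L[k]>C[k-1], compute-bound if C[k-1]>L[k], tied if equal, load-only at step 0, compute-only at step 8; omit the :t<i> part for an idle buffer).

k=0 load=t0/6c comp=- wait=6 total=6
k=1 load=t1/5c comp=t0/3c wait=5 total=11
k=2 load=t2/2c comp=t1/2c wait=2 total=13
k=3 load=t3/9c comp=t2/3c wait=9 total=22
k=4 load=t4/5c comp=t3/7c wait=7 total=29
k=5 load=t5/9c comp=t4/4c wait=9 total=38
k=6 load=t6/4c comp=t5/2c wait=4 total=42
k=7 load=t7/6c comp=t6/2c wait=6 total=48
k=8 load=- comp=t7/9c wait=9 total=57

step 3: A=compute:t2 B=load:t3 [load-bound]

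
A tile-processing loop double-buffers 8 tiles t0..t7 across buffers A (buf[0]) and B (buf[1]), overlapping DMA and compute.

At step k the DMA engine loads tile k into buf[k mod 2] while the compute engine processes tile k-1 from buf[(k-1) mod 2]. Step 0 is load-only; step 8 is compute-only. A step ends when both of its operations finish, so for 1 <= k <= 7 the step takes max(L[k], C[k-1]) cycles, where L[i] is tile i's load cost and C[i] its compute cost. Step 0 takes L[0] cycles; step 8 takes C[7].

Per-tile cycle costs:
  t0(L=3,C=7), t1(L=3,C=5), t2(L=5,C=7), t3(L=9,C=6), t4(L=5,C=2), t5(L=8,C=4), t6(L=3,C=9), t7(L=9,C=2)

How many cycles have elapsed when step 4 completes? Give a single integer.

[0] DMA t0→A (3c) ∥ CU idle ⇒ 3c, clock 3
[1] DMA t1→B (3c) ∥ CU A:t0 (7c) ⇒ 7c, clock 10
[2] DMA t2→A (5c) ∥ CU B:t1 (5c) ⇒ 5c, clock 15
[3] DMA t3→B (9c) ∥ CU A:t2 (7c) ⇒ 9c, clock 24
[4] DMA t4→A (5c) ∥ CU B:t3 (6c) ⇒ 6c, clock 30
[5] DMA t5→B (8c) ∥ CU A:t4 (2c) ⇒ 8c, clock 38
[6] DMA t6→A (3c) ∥ CU B:t5 (4c) ⇒ 4c, clock 42
[7] DMA t7→B (9c) ∥ CU A:t6 (9c) ⇒ 9c, clock 51
[8] DMA idle ∥ CU B:t7 (2c) ⇒ 2c, clock 53

end_cycle[4] = 30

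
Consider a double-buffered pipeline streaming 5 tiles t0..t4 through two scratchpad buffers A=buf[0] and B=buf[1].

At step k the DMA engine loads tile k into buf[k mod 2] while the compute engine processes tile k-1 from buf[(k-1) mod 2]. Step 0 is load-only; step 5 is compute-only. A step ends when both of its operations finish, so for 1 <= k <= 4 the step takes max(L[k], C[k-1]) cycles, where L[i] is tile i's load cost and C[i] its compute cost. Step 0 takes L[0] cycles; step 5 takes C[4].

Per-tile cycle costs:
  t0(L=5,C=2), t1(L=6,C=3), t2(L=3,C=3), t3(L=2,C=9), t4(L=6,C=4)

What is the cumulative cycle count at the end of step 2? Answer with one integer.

end_cycle[2] = 14

step 0: L[0]=5 → dur=5, Σ=5 | A=load:t0 B=idle [load-only]
step 1: L[1]=6 C[0]=2 → dur=6, Σ=11 | A=compute:t0 B=load:t1 [load-bound]
step 2: L[2]=3 C[1]=3 → dur=3, Σ=14 | A=load:t2 B=compute:t1 [tied]
step 3: L[3]=2 C[2]=3 → dur=3, Σ=17 | A=compute:t2 B=load:t3 [compute-bound]
step 4: L[4]=6 C[3]=9 → dur=9, Σ=26 | A=load:t4 B=compute:t3 [compute-bound]
step 5: C[4]=4 → dur=4, Σ=30 | A=compute:t4 B=idle [compute-only]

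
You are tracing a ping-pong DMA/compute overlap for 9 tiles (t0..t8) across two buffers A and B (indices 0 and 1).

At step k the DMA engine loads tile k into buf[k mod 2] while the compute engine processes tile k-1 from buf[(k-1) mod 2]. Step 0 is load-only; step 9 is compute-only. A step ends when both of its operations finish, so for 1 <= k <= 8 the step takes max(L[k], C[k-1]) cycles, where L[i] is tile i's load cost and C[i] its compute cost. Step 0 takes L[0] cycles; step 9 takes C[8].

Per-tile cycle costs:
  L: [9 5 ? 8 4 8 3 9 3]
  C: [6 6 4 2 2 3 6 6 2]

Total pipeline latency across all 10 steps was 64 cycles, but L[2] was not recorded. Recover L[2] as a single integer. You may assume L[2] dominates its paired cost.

step 0: dur = L[0]=9 = 9
step 1: dur = max(L[1]=5, C[0]=6) = 6
step 2: dur = max(L[2]=?, C[1]=6) = L[2]  (unknown; binding)
step 3: dur = max(L[3]=8, C[2]=4) = 8
step 4: dur = max(L[4]=4, C[3]=2) = 4
step 5: dur = max(L[5]=8, C[4]=2) = 8
step 6: dur = max(L[6]=3, C[5]=3) = 3
step 7: dur = max(L[7]=9, C[6]=6) = 9
step 8: dur = max(L[8]=3, C[7]=6) = 6
step 9: dur = C[8]=2 = 2
sum of known step durations = 55
dur[2] = total - known = 64 - 55 = 9
L[2] is the binding max in step 2, so L[2] = dur[2] = 9

L[2] = 9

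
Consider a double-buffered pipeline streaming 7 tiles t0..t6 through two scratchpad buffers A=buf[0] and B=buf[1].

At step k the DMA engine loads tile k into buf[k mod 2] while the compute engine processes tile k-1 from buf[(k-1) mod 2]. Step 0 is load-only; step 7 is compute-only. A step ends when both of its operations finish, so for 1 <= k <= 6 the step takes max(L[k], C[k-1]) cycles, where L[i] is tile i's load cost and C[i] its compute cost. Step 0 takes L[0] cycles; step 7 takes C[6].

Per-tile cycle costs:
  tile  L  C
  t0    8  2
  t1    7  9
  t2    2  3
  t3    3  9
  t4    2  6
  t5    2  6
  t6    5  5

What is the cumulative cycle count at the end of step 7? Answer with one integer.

end_cycle[7] = 53

[0] DMA t0→A (8c) ∥ CU idle ⇒ 8c, clock 8
[1] DMA t1→B (7c) ∥ CU A:t0 (2c) ⇒ 7c, clock 15
[2] DMA t2→A (2c) ∥ CU B:t1 (9c) ⇒ 9c, clock 24
[3] DMA t3→B (3c) ∥ CU A:t2 (3c) ⇒ 3c, clock 27
[4] DMA t4→A (2c) ∥ CU B:t3 (9c) ⇒ 9c, clock 36
[5] DMA t5→B (2c) ∥ CU A:t4 (6c) ⇒ 6c, clock 42
[6] DMA t6→A (5c) ∥ CU B:t5 (6c) ⇒ 6c, clock 48
[7] DMA idle ∥ CU A:t6 (5c) ⇒ 5c, clock 53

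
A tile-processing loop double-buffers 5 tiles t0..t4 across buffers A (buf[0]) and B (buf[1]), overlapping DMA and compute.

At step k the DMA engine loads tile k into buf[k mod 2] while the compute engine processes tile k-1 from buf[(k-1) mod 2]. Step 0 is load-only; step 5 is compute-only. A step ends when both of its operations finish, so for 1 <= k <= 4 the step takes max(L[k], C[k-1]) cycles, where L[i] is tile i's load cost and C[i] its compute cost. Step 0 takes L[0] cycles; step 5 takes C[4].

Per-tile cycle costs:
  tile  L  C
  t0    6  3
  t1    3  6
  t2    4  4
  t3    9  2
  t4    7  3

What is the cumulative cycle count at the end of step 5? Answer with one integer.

end_cycle[5] = 34

[0] DMA t0→A (6c) ∥ CU idle ⇒ 6c, clock 6
[1] DMA t1→B (3c) ∥ CU A:t0 (3c) ⇒ 3c, clock 9
[2] DMA t2→A (4c) ∥ CU B:t1 (6c) ⇒ 6c, clock 15
[3] DMA t3→B (9c) ∥ CU A:t2 (4c) ⇒ 9c, clock 24
[4] DMA t4→A (7c) ∥ CU B:t3 (2c) ⇒ 7c, clock 31
[5] DMA idle ∥ CU A:t4 (3c) ⇒ 3c, clock 34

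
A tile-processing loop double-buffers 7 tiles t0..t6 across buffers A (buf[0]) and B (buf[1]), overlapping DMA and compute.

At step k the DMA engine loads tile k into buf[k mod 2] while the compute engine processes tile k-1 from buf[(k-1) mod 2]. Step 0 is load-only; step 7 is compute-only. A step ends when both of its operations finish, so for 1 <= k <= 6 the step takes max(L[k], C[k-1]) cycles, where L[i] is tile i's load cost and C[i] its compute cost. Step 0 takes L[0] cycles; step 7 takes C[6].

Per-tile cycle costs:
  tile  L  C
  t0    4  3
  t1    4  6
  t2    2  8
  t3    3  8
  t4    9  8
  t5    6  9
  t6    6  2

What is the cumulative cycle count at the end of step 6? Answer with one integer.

end_cycle[6] = 48

  0. 4=4c; end=4; A:t0 B:-
  1. max(4,3)=4c; end=8; A:t0 B:t1
  2. max(2,6)=6c; end=14; A:t2 B:t1
  3. max(3,8)=8c; end=22; A:t2 B:t3
  4. max(9,8)=9c; end=31; A:t4 B:t3
  5. max(6,8)=8c; end=39; A:t4 B:t5
  6. max(6,9)=9c; end=48; A:t6 B:t5
  7. 2=2c; end=50; A:t6 B:t5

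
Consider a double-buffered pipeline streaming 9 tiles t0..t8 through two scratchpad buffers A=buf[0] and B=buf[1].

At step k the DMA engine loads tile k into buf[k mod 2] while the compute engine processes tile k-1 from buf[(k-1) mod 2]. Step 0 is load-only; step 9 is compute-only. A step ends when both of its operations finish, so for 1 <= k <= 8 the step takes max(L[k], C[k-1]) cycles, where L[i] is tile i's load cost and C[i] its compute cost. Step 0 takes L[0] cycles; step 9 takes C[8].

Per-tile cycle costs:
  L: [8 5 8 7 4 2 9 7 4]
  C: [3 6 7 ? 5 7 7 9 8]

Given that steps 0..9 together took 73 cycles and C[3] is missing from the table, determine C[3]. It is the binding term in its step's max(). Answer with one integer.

C[3] = 7

step 0 → dur = L[0]=8 = 8
step 1 → dur = max(L[1]=5, C[0]=3) = 5
step 2 → dur = max(L[2]=8, C[1]=6) = 8
step 3 → dur = max(L[3]=7, C[2]=7) = 7
step 4 → dur = max(L[4]=4, C[3]=?) = C[3]  (unknown; binding)
step 5 → dur = max(L[5]=2, C[4]=5) = 5
step 6 → dur = max(L[6]=9, C[5]=7) = 9
step 7 → dur = max(L[7]=7, C[6]=7) = 7
step 8 → dur = max(L[8]=4, C[7]=9) = 9
step 9 → dur = C[8]=8 = 8
sum of known step durations = 66
dur[4] = total - known = 73 - 66 = 7
C[3] is the binding max in step 4, so C[3] = dur[4] = 7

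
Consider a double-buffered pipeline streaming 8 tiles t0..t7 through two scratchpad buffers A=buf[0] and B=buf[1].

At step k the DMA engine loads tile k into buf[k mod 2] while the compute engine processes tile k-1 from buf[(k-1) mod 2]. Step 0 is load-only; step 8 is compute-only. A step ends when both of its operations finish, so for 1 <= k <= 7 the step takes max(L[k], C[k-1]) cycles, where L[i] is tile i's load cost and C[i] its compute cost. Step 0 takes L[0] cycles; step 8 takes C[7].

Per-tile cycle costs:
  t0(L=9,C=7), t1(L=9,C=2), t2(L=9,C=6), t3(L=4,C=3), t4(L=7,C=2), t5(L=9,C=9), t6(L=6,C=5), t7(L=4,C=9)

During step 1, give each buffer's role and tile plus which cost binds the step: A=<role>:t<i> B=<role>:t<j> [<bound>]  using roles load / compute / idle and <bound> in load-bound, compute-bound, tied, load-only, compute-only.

k=0 load=t0/9c comp=- wait=9 total=9
k=1 load=t1/9c comp=t0/7c wait=9 total=18
k=2 load=t2/9c comp=t1/2c wait=9 total=27
k=3 load=t3/4c comp=t2/6c wait=6 total=33
k=4 load=t4/7c comp=t3/3c wait=7 total=40
k=5 load=t5/9c comp=t4/2c wait=9 total=49
k=6 load=t6/6c comp=t5/9c wait=9 total=58
k=7 load=t7/4c comp=t6/5c wait=5 total=63
k=8 load=- comp=t7/9c wait=9 total=72

step 1: A=compute:t0 B=load:t1 [load-bound]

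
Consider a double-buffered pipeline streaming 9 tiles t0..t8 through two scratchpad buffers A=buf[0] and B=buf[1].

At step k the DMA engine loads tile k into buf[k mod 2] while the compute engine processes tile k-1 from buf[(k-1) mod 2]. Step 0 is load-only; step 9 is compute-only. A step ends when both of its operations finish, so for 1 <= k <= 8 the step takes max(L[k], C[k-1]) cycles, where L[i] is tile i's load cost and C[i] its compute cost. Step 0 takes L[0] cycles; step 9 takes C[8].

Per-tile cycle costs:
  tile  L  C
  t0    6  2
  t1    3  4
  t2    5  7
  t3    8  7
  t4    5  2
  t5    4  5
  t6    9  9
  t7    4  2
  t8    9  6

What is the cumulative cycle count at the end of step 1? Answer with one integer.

end_cycle[1] = 9

  0. 6=6c; end=6; A:t0 B:-
  1. max(3,2)=3c; end=9; A:t0 B:t1
  2. max(5,4)=5c; end=14; A:t2 B:t1
  3. max(8,7)=8c; end=22; A:t2 B:t3
  4. max(5,7)=7c; end=29; A:t4 B:t3
  5. max(4,2)=4c; end=33; A:t4 B:t5
  6. max(9,5)=9c; end=42; A:t6 B:t5
  7. max(4,9)=9c; end=51; A:t6 B:t7
  8. max(9,2)=9c; end=60; A:t8 B:t7
  9. 6=6c; end=66; A:t8 B:t7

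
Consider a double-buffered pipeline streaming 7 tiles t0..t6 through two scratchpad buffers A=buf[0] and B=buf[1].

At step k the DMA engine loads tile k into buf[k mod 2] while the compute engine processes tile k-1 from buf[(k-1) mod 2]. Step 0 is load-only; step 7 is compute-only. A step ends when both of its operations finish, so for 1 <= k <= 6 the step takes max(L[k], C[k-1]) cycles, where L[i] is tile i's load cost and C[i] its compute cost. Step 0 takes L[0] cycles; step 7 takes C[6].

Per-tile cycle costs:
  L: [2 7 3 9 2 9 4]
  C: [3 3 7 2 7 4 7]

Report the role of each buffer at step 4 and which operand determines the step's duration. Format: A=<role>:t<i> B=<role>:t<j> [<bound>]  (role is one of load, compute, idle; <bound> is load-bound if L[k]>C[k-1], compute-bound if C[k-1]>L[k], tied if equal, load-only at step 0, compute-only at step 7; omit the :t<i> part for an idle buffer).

k=0 load=t0/2c comp=- wait=2 total=2
k=1 load=t1/7c comp=t0/3c wait=7 total=9
k=2 load=t2/3c comp=t1/3c wait=3 total=12
k=3 load=t3/9c comp=t2/7c wait=9 total=21
k=4 load=t4/2c comp=t3/2c wait=2 total=23
k=5 load=t5/9c comp=t4/7c wait=9 total=32
k=6 load=t6/4c comp=t5/4c wait=4 total=36
k=7 load=- comp=t6/7c wait=7 total=43

step 4: A=load:t4 B=compute:t3 [tied]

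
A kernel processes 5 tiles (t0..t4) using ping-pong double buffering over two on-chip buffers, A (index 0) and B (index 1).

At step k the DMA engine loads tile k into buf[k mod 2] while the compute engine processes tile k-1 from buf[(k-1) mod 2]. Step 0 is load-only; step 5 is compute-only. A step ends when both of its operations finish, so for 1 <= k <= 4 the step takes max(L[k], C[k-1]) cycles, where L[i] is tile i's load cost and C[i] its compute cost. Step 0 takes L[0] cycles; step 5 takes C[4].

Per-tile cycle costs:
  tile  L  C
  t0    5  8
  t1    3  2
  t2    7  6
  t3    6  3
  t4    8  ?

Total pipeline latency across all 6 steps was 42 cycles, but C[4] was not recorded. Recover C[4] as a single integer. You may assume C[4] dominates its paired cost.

step 0 | dur = L[0]=5 = 5
step 1 | dur = max(L[1]=3, C[0]=8) = 8
step 2 | dur = max(L[2]=7, C[1]=2) = 7
step 3 | dur = max(L[3]=6, C[2]=6) = 6
step 4 | dur = max(L[4]=8, C[3]=3) = 8
step 5 | dur = C[4]=? = C[4]  (unknown; binding)
sum of known step durations = 34
dur[5] = total - known = 42 - 34 = 8
C[4] is the binding max in step 5, so C[4] = dur[5] = 8

C[4] = 8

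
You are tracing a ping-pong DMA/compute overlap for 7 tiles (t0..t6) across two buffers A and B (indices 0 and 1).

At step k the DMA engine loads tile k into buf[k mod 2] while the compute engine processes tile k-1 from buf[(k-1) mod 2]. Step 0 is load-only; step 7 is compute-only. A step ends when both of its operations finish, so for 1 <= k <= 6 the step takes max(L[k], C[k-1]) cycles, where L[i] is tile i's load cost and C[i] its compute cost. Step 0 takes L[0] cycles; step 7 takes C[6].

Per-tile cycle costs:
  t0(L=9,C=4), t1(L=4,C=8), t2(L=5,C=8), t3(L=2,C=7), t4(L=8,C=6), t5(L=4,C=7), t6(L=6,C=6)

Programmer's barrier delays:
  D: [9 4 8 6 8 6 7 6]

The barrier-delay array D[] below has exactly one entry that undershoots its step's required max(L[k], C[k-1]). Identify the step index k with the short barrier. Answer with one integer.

hazard at step 3

k=0 barrier L[0]=9→9c, D[0]=9 ok
k=1 barrier max(L[1]=4,C[0]=4)→4c, D[1]=4 ok
k=2 barrier max(L[2]=5,C[1]=8)→8c, D[2]=8 ok
k=3 barrier max(L[3]=2,C[2]=8)→8c, D[3]=6 SHORT
k=4 barrier max(L[4]=8,C[3]=7)→8c, D[4]=8 ok
k=5 barrier max(L[5]=4,C[4]=6)→6c, D[5]=6 ok
k=6 barrier max(L[6]=6,C[5]=7)→7c, D[6]=7 ok
k=7 barrier C[6]=6→6c, D[7]=6 ok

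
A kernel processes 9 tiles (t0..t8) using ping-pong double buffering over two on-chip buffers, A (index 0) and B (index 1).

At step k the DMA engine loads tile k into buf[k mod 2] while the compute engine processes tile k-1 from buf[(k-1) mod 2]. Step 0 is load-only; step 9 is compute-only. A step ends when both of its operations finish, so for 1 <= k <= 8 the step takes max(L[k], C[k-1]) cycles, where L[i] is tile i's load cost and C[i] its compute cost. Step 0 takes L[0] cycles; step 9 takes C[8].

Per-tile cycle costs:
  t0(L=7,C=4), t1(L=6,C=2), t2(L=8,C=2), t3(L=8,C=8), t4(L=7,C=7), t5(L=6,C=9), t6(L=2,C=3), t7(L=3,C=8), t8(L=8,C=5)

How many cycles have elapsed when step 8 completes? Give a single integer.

end_cycle[8] = 64

step 0: L[0]=7 → dur=7, Σ=7 | A=load:t0 B=idle [load-only]
step 1: L[1]=6 C[0]=4 → dur=6, Σ=13 | A=compute:t0 B=load:t1 [load-bound]
step 2: L[2]=8 C[1]=2 → dur=8, Σ=21 | A=load:t2 B=compute:t1 [load-bound]
step 3: L[3]=8 C[2]=2 → dur=8, Σ=29 | A=compute:t2 B=load:t3 [load-bound]
step 4: L[4]=7 C[3]=8 → dur=8, Σ=37 | A=load:t4 B=compute:t3 [compute-bound]
step 5: L[5]=6 C[4]=7 → dur=7, Σ=44 | A=compute:t4 B=load:t5 [compute-bound]
step 6: L[6]=2 C[5]=9 → dur=9, Σ=53 | A=load:t6 B=compute:t5 [compute-bound]
step 7: L[7]=3 C[6]=3 → dur=3, Σ=56 | A=compute:t6 B=load:t7 [tied]
step 8: L[8]=8 C[7]=8 → dur=8, Σ=64 | A=load:t8 B=compute:t7 [tied]
step 9: C[8]=5 → dur=5, Σ=69 | A=compute:t8 B=idle [compute-only]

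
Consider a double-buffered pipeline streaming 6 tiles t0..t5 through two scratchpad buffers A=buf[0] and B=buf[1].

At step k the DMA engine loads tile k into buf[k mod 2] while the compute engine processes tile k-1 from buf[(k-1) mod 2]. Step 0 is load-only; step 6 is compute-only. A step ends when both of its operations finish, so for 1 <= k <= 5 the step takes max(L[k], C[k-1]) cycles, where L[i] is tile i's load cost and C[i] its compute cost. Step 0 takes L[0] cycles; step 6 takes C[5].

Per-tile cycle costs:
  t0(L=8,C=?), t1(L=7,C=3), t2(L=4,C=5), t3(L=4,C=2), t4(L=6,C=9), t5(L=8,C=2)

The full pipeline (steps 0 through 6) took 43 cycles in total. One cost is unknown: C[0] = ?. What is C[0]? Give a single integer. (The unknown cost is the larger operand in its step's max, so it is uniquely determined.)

C[0] = 9

step 0 | dur = L[0]=8 = 8
step 1 | dur = max(L[1]=7, C[0]=?) = C[0]  (unknown; binding)
step 2 | dur = max(L[2]=4, C[1]=3) = 4
step 3 | dur = max(L[3]=4, C[2]=5) = 5
step 4 | dur = max(L[4]=6, C[3]=2) = 6
step 5 | dur = max(L[5]=8, C[4]=9) = 9
step 6 | dur = C[5]=2 = 2
sum of known step durations = 34
dur[1] = total - known = 43 - 34 = 9
C[0] is the binding max in step 1, so C[0] = dur[1] = 9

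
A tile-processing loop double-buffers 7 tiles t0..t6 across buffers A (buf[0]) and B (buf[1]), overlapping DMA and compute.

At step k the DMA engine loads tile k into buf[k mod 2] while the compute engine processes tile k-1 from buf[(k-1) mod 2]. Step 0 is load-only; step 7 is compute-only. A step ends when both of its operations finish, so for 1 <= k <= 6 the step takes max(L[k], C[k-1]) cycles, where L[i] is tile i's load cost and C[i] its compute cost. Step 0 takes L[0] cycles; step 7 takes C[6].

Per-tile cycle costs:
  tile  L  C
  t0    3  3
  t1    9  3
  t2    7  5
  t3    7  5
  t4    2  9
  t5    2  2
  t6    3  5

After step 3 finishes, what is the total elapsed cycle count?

k=0 load=t0/3c comp=- wait=3 total=3
k=1 load=t1/9c comp=t0/3c wait=9 total=12
k=2 load=t2/7c comp=t1/3c wait=7 total=19
k=3 load=t3/7c comp=t2/5c wait=7 total=26
k=4 load=t4/2c comp=t3/5c wait=5 total=31
k=5 load=t5/2c comp=t4/9c wait=9 total=40
k=6 load=t6/3c comp=t5/2c wait=3 total=43
k=7 load=- comp=t6/5c wait=5 total=48

end_cycle[3] = 26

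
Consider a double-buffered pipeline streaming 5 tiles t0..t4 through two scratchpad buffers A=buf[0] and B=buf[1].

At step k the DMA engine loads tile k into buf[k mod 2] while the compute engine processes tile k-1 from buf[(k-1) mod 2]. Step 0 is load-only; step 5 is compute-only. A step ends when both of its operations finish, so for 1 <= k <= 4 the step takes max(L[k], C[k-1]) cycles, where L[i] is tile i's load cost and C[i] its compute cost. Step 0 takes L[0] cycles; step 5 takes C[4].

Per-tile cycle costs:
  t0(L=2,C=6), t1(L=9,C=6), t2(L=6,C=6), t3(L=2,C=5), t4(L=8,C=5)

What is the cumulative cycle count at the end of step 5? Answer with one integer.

[0] DMA t0→A (2c) ∥ CU idle ⇒ 2c, clock 2
[1] DMA t1→B (9c) ∥ CU A:t0 (6c) ⇒ 9c, clock 11
[2] DMA t2→A (6c) ∥ CU B:t1 (6c) ⇒ 6c, clock 17
[3] DMA t3→B (2c) ∥ CU A:t2 (6c) ⇒ 6c, clock 23
[4] DMA t4→A (8c) ∥ CU B:t3 (5c) ⇒ 8c, clock 31
[5] DMA idle ∥ CU A:t4 (5c) ⇒ 5c, clock 36

end_cycle[5] = 36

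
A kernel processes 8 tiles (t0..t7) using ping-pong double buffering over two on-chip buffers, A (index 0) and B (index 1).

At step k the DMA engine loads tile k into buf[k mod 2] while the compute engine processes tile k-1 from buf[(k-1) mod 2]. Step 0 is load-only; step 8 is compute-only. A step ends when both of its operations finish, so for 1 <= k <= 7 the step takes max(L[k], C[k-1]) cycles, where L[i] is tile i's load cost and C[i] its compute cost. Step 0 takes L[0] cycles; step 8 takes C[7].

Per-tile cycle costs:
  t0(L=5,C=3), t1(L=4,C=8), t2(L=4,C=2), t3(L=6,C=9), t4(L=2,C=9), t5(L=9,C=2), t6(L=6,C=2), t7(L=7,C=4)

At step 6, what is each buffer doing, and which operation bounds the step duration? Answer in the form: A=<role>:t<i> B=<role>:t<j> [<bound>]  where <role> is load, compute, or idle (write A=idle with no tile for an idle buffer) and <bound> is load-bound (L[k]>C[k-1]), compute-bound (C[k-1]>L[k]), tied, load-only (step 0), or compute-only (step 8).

step 6: A=load:t6 B=compute:t5 [load-bound]

step 0: L[0]=5 → dur=5, Σ=5 | A=load:t0 B=idle [load-only]
step 1: L[1]=4 C[0]=3 → dur=4, Σ=9 | A=compute:t0 B=load:t1 [load-bound]
step 2: L[2]=4 C[1]=8 → dur=8, Σ=17 | A=load:t2 B=compute:t1 [compute-bound]
step 3: L[3]=6 C[2]=2 → dur=6, Σ=23 | A=compute:t2 B=load:t3 [load-bound]
step 4: L[4]=2 C[3]=9 → dur=9, Σ=32 | A=load:t4 B=compute:t3 [compute-bound]
step 5: L[5]=9 C[4]=9 → dur=9, Σ=41 | A=compute:t4 B=load:t5 [tied]
step 6: L[6]=6 C[5]=2 → dur=6, Σ=47 | A=load:t6 B=compute:t5 [load-bound]
step 7: L[7]=7 C[6]=2 → dur=7, Σ=54 | A=compute:t6 B=load:t7 [load-bound]
step 8: C[7]=4 → dur=4, Σ=58 | A=idle B=compute:t7 [compute-only]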